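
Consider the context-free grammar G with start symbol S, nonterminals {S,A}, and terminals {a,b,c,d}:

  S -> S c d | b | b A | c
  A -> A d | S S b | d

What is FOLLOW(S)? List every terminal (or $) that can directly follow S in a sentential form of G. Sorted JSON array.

FIRST iteration:
round 1:
  A via A→d: +{d}
  S via S→b: +{b}
  S via S→c: +{c}
  FIRST[S]={b,c}  FIRST[A]={d}
round 2:
  A via A→S S b: +{b,c}
  FIRST[S]={b,c}  FIRST[A]={b,c,d}
round 3: done
  FIRST[S]={b,c}  FIRST[A]={b,c,d}

FOLLOW iteration:
seed FOLLOW(S) with $
iter 1:
  A→A d: FOLLOW(A) ⊇ FIRST(d) = {d}; new: +{d}
  A→S S b: FOLLOW(S) ⊇ FIRST(S) = {b,c}; new: +{b,c}
  S→b A: FOLLOW(A) ⊇ FOLLOW(S) ⊇ {$,b,c}; new: +{$,b,c}
  FOLLOW[S]={$,b,c}  FOLLOW[A]={$,b,c,d}
iter 2: (stable)
  FOLLOW[S]={$,b,c}  FOLLOW[A]={$,b,c,d}

FOLLOW(S) = ["$", "b", "c"]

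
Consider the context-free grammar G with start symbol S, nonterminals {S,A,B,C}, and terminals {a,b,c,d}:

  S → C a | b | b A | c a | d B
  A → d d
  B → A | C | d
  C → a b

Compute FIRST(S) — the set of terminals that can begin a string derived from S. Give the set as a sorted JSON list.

FIRST iteration:
pass 1:
  A via A→d d: +{d}
  B via B→A: +{d}
  C via C→a b: +{a}
  S via S→C a: +{a}
  S via S→b: +{b}
  S via S→c a: +{c}
  S via S→d B: +{d}
  S: {a,b,c,d}  A: {d}  B: {d}  C: {a}
pass 2:
  B via B→C: +{a}
  S: {a,b,c,d}  A: {d}  B: {a,d}  C: {a}
pass 3: (no change)
  S: {a,b,c,d}  A: {d}  B: {a,d}  C: {a}

FIRST(S) = ["a", "b", "c", "d"]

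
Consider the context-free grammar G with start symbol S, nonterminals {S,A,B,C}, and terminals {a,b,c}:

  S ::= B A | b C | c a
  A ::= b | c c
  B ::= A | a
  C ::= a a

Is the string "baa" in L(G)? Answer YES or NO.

CNF form of G:
  S -> B A | T0 T1 | T2 C
  A -> T0 T0 | b
  B -> T0 T0 | a | b
  C -> T1 T1
  T0 -> c
  T1 -> a
  T2 -> b

CYK fill:
  cell(0,0) b: {A,B,T2}  orig:{A,B}
  cell(1,1) a: {B,T1}  orig:{B}
  cell(2,2) a: {B,T1}  orig:{B}
  cell(0,1) ba: ∅
  cell(1,2) aa: {C}
  cell(0,2) baa: {S}

S ∈ T[0,2] ⇒ YES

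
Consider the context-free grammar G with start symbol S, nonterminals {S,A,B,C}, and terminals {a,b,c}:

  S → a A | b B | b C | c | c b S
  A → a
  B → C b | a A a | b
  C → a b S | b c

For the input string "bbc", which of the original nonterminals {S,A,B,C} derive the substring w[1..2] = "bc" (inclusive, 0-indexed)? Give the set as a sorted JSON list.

CNF form of G:
  S -> T0 B | T0 C | T1 A | T2 X5 | c
  A -> a
  B -> C T0 | T1 X3 | b
  C -> T0 T2 | T1 X4
  T0 -> b
  T1 -> a
  T2 -> c
  X3 -> A T1
  X4 -> T0 S
  X5 -> T0 S

CYK fill, restricted to cells inside w[1..2]:
  T[1,1] 'b' = {B,T0}  orig:{B}
  T[2,2] 'c' = {S,T2}  orig:{S}
  T[1,2] 'bc' = {C,X4,X5}  orig:{C}

Original NTs in T[1,2] deriving "bc": ["C"]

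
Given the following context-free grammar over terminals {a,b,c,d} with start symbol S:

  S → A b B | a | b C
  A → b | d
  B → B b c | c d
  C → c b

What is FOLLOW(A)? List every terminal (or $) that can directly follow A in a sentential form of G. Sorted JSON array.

Compute FIRST by fixpoint:
[1]
  A via A→b: +{b}
  A via A→d: +{d}
  B via B→c d: +{c}
  C via C→c b: +{c}
  S via S→A b B: +{b,d}
  S via S→a: +{a}
  FIRST[S]={a,b,d}  FIRST[A]={b,d}  FIRST[B]={c}  FIRST[C]={c}
[2] done
  FIRST[S]={a,b,d}  FIRST[A]={b,d}  FIRST[B]={c}  FIRST[C]={c}

FOLLOW iteration:
FOLLOW(S) := {$}
[1]
  B→B b c: FOLLOW(B) ⊇ FIRST(b) = {b}; new: +{b}
  S→A b B: FOLLOW(A) ⊇ FIRST(b) = {b}; new: +{b}
  S→A b B: FOLLOW(B) ⊇ FOLLOW(S) ⊇ {$}; new: +{$}
  S→b C: FOLLOW(C) ⊇ FOLLOW(S) ⊇ {$}; new: +{$}
  FOLLOW[S]={$}  FOLLOW[A]={b}  FOLLOW[B]={$,b}  FOLLOW[C]={$}
[2] (stable)
  FOLLOW[S]={$}  FOLLOW[A]={b}  FOLLOW[B]={$,b}  FOLLOW[C]={$}

FOLLOW(A) = ["b"]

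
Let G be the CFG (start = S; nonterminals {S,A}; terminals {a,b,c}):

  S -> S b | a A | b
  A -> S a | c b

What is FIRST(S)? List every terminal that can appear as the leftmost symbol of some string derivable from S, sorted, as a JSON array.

FIRST sets, iterate to fixpoint:
[1]
  A via A→c b: +{c}
  S via S→a A: +{a}
  S via S→b: +{b}
  FIRST(S)={a,b}  FIRST(A)={c}
[2]
  A via A→S a: +{a,b}
  FIRST(S)={a,b}  FIRST(A)={a,b,c}
[3] — fixpoint
  FIRST(S)={a,b}  FIRST(A)={a,b,c}

FIRST(S) = ["a", "b"]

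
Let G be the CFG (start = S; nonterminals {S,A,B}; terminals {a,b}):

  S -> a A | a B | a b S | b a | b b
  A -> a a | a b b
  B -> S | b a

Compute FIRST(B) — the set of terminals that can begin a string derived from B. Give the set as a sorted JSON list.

FIRST iteration:
pass 1:
  A via A→a a: +{a}
  B via B→b a: +{b}
  S via S→a A: +{a}
  S via S→b a: +{b}
  FIRST(S)={a,b}  FIRST(A)={a}  FIRST(B)={b}
pass 2:
  B via B→S: +{a}
  FIRST(S)={a,b}  FIRST(A)={a}  FIRST(B)={a,b}
pass 3: (no change)
  FIRST(S)={a,b}  FIRST(A)={a}  FIRST(B)={a,b}

FIRST(B) = ["a", "b"]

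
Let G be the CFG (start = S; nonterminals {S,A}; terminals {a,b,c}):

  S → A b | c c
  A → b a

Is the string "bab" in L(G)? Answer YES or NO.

Convert to CNF:
  S -> A T0 | T2 T2
  A -> T0 T1
  T0 -> b
  T1 -> a
  T2 -> c

Fill CYK table bottom-up:
  [0..0]={T0}  "b"  orig:{}
  [1..1]={T1}  "a"  orig:{}
  [2..2]={T0}  "b"  orig:{}
  [0..1]={A}  "ba"
  [1..2]=∅  "ab"
  [0..2]={S}  "bab"

S ∈ T[0,2] ⇒ YES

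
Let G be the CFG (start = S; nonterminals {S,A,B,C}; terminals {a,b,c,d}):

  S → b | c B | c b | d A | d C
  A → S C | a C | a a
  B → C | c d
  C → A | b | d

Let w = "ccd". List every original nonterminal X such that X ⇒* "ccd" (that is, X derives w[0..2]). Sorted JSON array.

Convert to CNF:
  S -> T1 B | T1 T3 | T2 A | T2 C | b
  A -> S C | T0 C | T0 T0
  B -> S C | T0 C | T0 T0 | T1 T2 | b | d
  C -> S C | T0 C | T0 T0 | b | d
  T0 -> a
  T1 -> c
  T2 -> d
  T3 -> b

Fill CYK table bottom-up — only the sub-triangle for w[0..2]:
  T[0,0] 'c' = {T1}  orig:{}
  T[1,1] 'c' = {T1}  orig:{}
  T[2,2] 'd' = {B,C,T2}  orig:{B,C}
  T[0,1] 'cc' = ∅
  T[1,2] 'cd' = {B,S}
  T[0,2] 'ccd' = {S}

Original NTs in T[0,2] deriving "ccd": ["S"]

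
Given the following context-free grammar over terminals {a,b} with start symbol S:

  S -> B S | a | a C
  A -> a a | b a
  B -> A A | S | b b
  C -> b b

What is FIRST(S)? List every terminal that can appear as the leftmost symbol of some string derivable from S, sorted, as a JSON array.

FIRST iteration:
round 1:
  A via A→a a: +{a}
  A via A→b a: +{b}
  B via B→A A: +{a,b}
  C via C→b b: +{b}
  S via S→B S: +{a,b}
  FIRST[S]={a,b}  FIRST[A]={a,b}  FIRST[B]={a,b}  FIRST[C]={b}
round 2: (no change)
  FIRST[S]={a,b}  FIRST[A]={a,b}  FIRST[B]={a,b}  FIRST[C]={b}

FIRST(S) = ["a", "b"]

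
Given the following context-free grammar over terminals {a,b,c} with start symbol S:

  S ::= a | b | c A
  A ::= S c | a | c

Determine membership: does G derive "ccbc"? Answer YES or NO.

CNF form of G:
  S -> T0 A | a | b
  A -> S T0 | a | c
  T0 -> c

Fill CYK table bottom-up:
  [0..0]={A,T0}  "c"  orig:{A}
  [1..1]={A,T0}  "c"  orig:{A}
  [2..2]={S}  "b"
  [3..3]={A,T0}  "c"  orig:{A}
  [0..1]={S}  "cc"
  [1..2]=∅  "cb"
  [2..3]={A}  "bc"
  [0..2]=∅  "ccb"
  [1..3]={S}  "cbc"
  [0..3]=∅  "ccbc"

S ∉ T[0,3] ⇒ NO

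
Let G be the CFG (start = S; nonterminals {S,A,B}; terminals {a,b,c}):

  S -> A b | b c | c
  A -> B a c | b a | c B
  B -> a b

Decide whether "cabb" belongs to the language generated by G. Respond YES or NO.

Convert to CNF:
  S -> A T2 | T2 T1 | c
  A -> B X3 | T1 B | T2 T0
  B -> T0 T2
  T0 -> a
  T1 -> c
  T2 -> b
  X3 -> T0 T1

Fill CYK table bottom-up:
  T[0,0] 'c' = {S,T1}  orig:{S}
  T[1,1] 'a' = {T0}  orig:{}
  T[2,2] 'b' = {T2}  orig:{}
  T[3,3] 'b' = {T2}  orig:{}
  T[0,1] 'ca' = ∅
  T[1,2] 'ab' = {B}
  T[2,3] 'bb' = ∅
  T[0,2] 'cab' = {A}
  T[1,3] 'abb' = ∅
  T[0,3] 'cabb' = {S}

S ∈ T[0,3] ⇒ YES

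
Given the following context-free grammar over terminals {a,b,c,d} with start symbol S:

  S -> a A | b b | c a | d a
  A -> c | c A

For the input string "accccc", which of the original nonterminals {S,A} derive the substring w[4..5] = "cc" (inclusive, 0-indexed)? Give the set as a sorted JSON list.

Convert to CNF:
  S -> T0 T1 | T1 A | T2 T2 | T3 T1
  A -> T0 A | c
  T0 -> c
  T1 -> a
  T2 -> b
  T3 -> d

CYK fill, restricted to cells inside w[4..5]:
  T[4,4] 'c' = {A,T0}  orig:{A}
  T[5,5] 'c' = {A,T0}  orig:{A}
  T[4,5] 'cc' = {A}

Original NTs in T[4,5] deriving "cc": ["A"]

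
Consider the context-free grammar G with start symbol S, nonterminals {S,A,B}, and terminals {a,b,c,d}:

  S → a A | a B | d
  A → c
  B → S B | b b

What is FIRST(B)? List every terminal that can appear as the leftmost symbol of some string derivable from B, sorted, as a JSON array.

Compute FIRST by fixpoint:
[1]
  A via A→c: +{c}
  B via B→b b: +{b}
  S via S→a A: +{a}
  S via S→d: +{d}
  FIRST[S]={a,d}  FIRST[A]={c}  FIRST[B]={b}
[2]
  B via B→S B: +{a,d}
  FIRST[S]={a,d}  FIRST[A]={c}  FIRST[B]={a,b,d}
[3] (no change)
  FIRST[S]={a,d}  FIRST[A]={c}  FIRST[B]={a,b,d}

FIRST(B) = ["a", "b", "d"]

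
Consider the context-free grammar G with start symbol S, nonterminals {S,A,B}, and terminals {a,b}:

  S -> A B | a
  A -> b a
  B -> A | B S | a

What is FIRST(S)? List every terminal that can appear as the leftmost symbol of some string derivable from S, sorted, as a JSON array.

FIRST iteration:
iter 1:
  A via A→b a: +{b}
  B via B→A: +{b}
  B via B→a: +{a}
  S via S→A B: +{b}
  S via S→a: +{a}
  FIRST(S)={a,b}  FIRST(A)={b}  FIRST(B)={a,b}
iter 2: (no change)
  FIRST(S)={a,b}  FIRST(A)={b}  FIRST(B)={a,b}

FIRST(S) = ["a", "b"]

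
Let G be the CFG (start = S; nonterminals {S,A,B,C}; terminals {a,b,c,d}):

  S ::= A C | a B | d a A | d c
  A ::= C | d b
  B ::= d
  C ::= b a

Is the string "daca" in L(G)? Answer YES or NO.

CNF form of G:
  S -> A C | T1 B | T2 T3 | T2 X4
  A -> T0 T1 | T2 T0
  B -> d
  C -> T0 T1
  T0 -> b
  T1 -> a
  T2 -> d
  T3 -> c
  X4 -> T1 A

CYK table (by increasing span):
  T[0,0] 'd' = {B,T2}  orig:{B}
  T[1,1] 'a' = {T1}  orig:{}
  T[2,2] 'c' = {T3}  orig:{}
  T[3,3] 'a' = {T1}  orig:{}
  T[0,1] 'da' = ∅
  T[1,2] 'ac' = ∅
  T[2,3] 'ca' = ∅
  T[0,2] 'dac' = ∅
  T[1,3] 'aca' = ∅
  T[0,3] 'daca' = ∅

S ∉ T[0,3] ⇒ NO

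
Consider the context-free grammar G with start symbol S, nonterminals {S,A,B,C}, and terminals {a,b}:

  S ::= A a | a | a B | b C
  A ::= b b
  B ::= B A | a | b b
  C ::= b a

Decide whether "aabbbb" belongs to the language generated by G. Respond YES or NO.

CNF form of G:
  S -> A T1 | T0 C | T1 B | a
  A -> T0 T0
  B -> B A | T0 T0 | a
  C -> T0 T1
  T0 -> b
  T1 -> a

CYK fill:
  T[0,0] 'a' = {B,S,T1}  orig:{B,S}
  T[1,1] 'a' = {B,S,T1}  orig:{B,S}
  T[2,2] 'b' = {T0}  orig:{}
  T[3,3] 'b' = {T0}  orig:{}
  T[4,4] 'b' = {T0}  orig:{}
  T[5,5] 'b' = {T0}  orig:{}
  T[0,1] 'aa' = {S}
  T[1,2] 'ab' = ∅
  T[2,3] 'bb' = {A,B}
  T[3,4] 'bb' = {A,B}
  T[4,5] 'bb' = {A,B}
  T[0,2] 'aab' = ∅
  T[1,3] 'abb' = {B,S}
  T[2,4] 'bbb' = ∅
  T[3,5] 'bbb' = ∅
  T[0,3] 'aabb' = {S}
  T[1,4] 'abbb' = ∅
  T[2,5] 'bbbb' = {B}
  T[0,4] 'aabbb' = ∅
  T[1,5] 'abbbb' = {B,S}
  T[0,5] 'aabbbb' = {S}

S ∈ T[0,5] ⇒ YES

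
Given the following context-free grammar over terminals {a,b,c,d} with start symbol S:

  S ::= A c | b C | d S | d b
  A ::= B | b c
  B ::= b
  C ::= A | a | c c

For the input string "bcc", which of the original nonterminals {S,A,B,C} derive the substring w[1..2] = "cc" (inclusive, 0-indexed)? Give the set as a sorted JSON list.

Convert to CNF:
  S -> A T1 | T0 C | T2 S | T2 T0
  A -> T0 T1 | b
  B -> b
  C -> T0 T1 | T1 T1 | a | b
  T0 -> b
  T1 -> c
  T2 -> d

CYK fill — only the sub-triangle for w[1..2]:
  cell(1,1) c: {T1}  orig:{}
  cell(2,2) c: {T1}  orig:{}
  cell(1,2) cc: {C}

Original NTs in T[1,2] deriving "cc": ["C"]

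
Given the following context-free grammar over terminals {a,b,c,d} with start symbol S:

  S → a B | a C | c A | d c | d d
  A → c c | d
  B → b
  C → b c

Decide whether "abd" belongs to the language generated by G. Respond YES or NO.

Convert to CNF:
  S -> T0 A | T2 B | T2 C | T3 T0 | T3 T3
  A -> T0 T0 | d
  B -> b
  C -> T1 T0
  T0 -> c
  T1 -> b
  T2 -> a
  T3 -> d

Fill CYK table bottom-up:
  cell(0,0) a: {T2}  orig:{}
  cell(1,1) b: {B,T1}  orig:{B}
  cell(2,2) d: {A,T3}  orig:{A}
  cell(0,1) ab: {S}
  cell(1,2) bd: ∅
  cell(0,2) abd: ∅

S ∉ T[0,2] ⇒ NO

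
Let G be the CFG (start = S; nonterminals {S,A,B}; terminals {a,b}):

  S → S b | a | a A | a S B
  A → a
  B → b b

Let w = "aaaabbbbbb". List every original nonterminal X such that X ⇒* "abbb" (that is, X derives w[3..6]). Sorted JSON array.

Convert to CNF:
  S -> S T0 | T1 A | T1 X2 | a
  A -> a
  B -> T0 T0
  T0 -> b
  T1 -> a
  X2 -> S B

CYK table (by increasing span) — only the sub-triangle for w[3..6]:
  cell(3,3) a: {A,S,T1}  orig:{A,S}
  cell(4,4) b: {T0}  orig:{}
  cell(5,5) b: {T0}  orig:{}
  cell(6,6) b: {T0}  orig:{}
  cell(3,4) ab: {S}
  cell(4,5) bb: {B}
  cell(5,6) bb: {B}
  cell(3,5) abb: {S,X2}  orig:{S}
  cell(4,6) bbb: ∅
  cell(3,6) abbb: {S,X2}  orig:{S}

Original NTs in T[3,6] deriving "abbb": ["S"]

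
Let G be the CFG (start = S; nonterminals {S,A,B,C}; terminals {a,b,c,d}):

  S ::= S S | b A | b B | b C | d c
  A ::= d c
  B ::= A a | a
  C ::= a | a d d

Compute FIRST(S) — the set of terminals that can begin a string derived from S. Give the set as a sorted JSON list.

Compute FIRST by fixpoint:
pass 1:
  A via A→d c: +{d}
  B via B→A a: +{d}
  B via B→a: +{a}
  C via C→a: +{a}
  S via S→b A: +{b}
  S via S→d c: +{d}
  S: {b,d}  A: {d}  B: {a,d}  C: {a}
pass 2: — fixpoint
  S: {b,d}  A: {d}  B: {a,d}  C: {a}

FIRST(S) = ["b", "d"]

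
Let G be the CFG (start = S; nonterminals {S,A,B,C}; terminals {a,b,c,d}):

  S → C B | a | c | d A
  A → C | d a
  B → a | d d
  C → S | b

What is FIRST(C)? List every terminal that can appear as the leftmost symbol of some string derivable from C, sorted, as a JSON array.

FIRST iteration:
round 1:
  A via A→d a: +{d}
  B via B→a: +{a}
  B via B→d d: +{d}
  C via C→b: +{b}
  S via S→C B: +{b}
  S via S→a: +{a}
  S via S→c: +{c}
  S via S→d A: +{d}
  FIRST[S]={a,b,c,d}  FIRST[A]={d}  FIRST[B]={a,d}  FIRST[C]={b}
round 2:
  A via A→C: +{b}
  C via C→S: +{a,c,d}
  FIRST[S]={a,b,c,d}  FIRST[A]={b,d}  FIRST[B]={a,d}  FIRST[C]={a,b,c,d}
round 3:
  A via A→C: +{a,c}
  FIRST[S]={a,b,c,d}  FIRST[A]={a,b,c,d}  FIRST[B]={a,d}  FIRST[C]={a,b,c,d}
round 4: (no change)
  FIRST[S]={a,b,c,d}  FIRST[A]={a,b,c,d}  FIRST[B]={a,d}  FIRST[C]={a,b,c,d}

FIRST(C) = ["a", "b", "c", "d"]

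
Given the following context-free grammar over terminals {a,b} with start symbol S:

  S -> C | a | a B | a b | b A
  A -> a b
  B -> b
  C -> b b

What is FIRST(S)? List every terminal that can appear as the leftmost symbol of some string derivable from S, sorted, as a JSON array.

FIRST iteration:
pass 1:
  A via A→a b: +{a}
  B via B→b: +{b}
  C via C→b b: +{b}
  S via S→C: +{b}
  S via S→a: +{a}
  FIRST(S)={a,b}  FIRST(A)={a}  FIRST(B)={b}  FIRST(C)={b}
pass 2: (stable)
  FIRST(S)={a,b}  FIRST(A)={a}  FIRST(B)={b}  FIRST(C)={b}

FIRST(S) = ["a", "b"]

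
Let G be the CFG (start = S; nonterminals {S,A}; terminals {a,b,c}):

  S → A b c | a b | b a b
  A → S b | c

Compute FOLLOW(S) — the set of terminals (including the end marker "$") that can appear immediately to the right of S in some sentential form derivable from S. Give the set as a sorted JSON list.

Compute FIRST by fixpoint:
round 1:
  A via A→c: +{c}
  S via S→A b c: +{c}
  S via S→a b: +{a}
  S via S→b a b: +{b}
  FIRST[S]={a,b,c}  FIRST[A]={c}
round 2:
  A via A→S b: +{a,b}
  FIRST[S]={a,b,c}  FIRST[A]={a,b,c}
round 3: done
  FIRST[S]={a,b,c}  FIRST[A]={a,b,c}

FOLLOW sets:
initialize: $ ∈ FOLLOW(S)
iter 1:
  A→S b: FOLLOW(S) ⊇ FIRST(b) = {b}; new: +{b}
  S→A b c: FOLLOW(A) ⊇ FIRST(b) = {b}; new: +{b}
  FOLLOW(S)={$,b}  FOLLOW(A)={b}
iter 2: done
  FOLLOW(S)={$,b}  FOLLOW(A)={b}

FOLLOW(S) = ["$", "b"]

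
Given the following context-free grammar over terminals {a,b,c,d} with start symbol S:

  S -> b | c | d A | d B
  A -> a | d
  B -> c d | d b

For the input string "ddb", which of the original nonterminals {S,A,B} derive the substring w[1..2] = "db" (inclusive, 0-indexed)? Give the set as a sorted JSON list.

Convert to CNF:
  S -> T1 A | T1 B | b | c
  A -> a | d
  B -> T0 T1 | T1 T2
  T0 -> c
  T1 -> d
  T2 -> b

Fill CYK table bottom-up — only the sub-triangle for w[1..2]:
  cell(1,1) d: {A,T1}  orig:{A}
  cell(2,2) b: {S,T2}  orig:{S}
  cell(1,2) db: {B}

Original NTs in T[1,2] deriving "db": ["B"]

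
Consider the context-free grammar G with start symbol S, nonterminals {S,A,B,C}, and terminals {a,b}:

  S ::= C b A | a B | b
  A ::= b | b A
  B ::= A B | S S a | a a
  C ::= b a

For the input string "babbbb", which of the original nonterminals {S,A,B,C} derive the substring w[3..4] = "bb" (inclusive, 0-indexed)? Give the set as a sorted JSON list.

CNF form of G:
  S -> C X3 | T1 B | b
  A -> T0 A | b
  B -> A B | S X2 | T1 T1
  C -> T0 T1
  T0 -> b
  T1 -> a
  X2 -> S T1
  X3 -> T0 A

Fill CYK table bottom-up — only the sub-triangle for w[3..4]:
  T[3,3] 'b' = {A,S,T0}  orig:{A,S}
  T[4,4] 'b' = {A,S,T0}  orig:{A,S}
  T[3,4] 'bb' = {A,X3}  orig:{A}

Original NTs in T[3,4] deriving "bb": ["A"]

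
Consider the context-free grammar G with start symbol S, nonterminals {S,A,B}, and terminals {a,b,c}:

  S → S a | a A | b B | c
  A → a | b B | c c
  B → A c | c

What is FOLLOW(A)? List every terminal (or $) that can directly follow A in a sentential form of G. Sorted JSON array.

FIRST iteration:
iter 1:
  A via A→a: +{a}
  A via A→b B: +{b}
  A via A→c c: +{c}
  B via B→A c: +{a,b,c}
  S via S→a A: +{a}
  S via S→b B: +{b}
  S via S→c: +{c}
  FIRST[S]={a,b,c}  FIRST[A]={a,b,c}  FIRST[B]={a,b,c}
iter 2: — fixpoint
  FIRST[S]={a,b,c}  FIRST[A]={a,b,c}  FIRST[B]={a,b,c}

Compute FOLLOW by fixpoint:
FOLLOW(S) := {$}
round 1:
  B→A c: FOLLOW(A) ⊇ FIRST(c) = {c}; new: +{c}
  S→S a: FOLLOW(S) ⊇ FIRST(a) = {a}; new: +{a}
  S→a A: FOLLOW(A) ⊇ FOLLOW(S) ⊇ {$,a}; new: +{$,a}
  S→b B: FOLLOW(B) ⊇ FOLLOW(S) ⊇ {$,a}; new: +{$,a}
  FOLLOW(S)={$,a}  FOLLOW(A)={$,a,c}  FOLLOW(B)={$,a}
round 2:
  A→b B: FOLLOW(B) ⊇ FOLLOW(A) ⊇ {$,a,c}; new: +{c}
  FOLLOW(S)={$,a}  FOLLOW(A)={$,a,c}  FOLLOW(B)={$,a,c}
round 3: done
  FOLLOW(S)={$,a}  FOLLOW(A)={$,a,c}  FOLLOW(B)={$,a,c}

FOLLOW(A) = ["$", "a", "c"]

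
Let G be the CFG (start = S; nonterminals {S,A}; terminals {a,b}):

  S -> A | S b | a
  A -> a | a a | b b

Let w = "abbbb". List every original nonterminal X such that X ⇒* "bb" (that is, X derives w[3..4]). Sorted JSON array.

CNF form of G:
  S -> S T1 | T0 T0 | T1 T1 | a
  A -> T0 T0 | T1 T1 | a
  T0 -> a
  T1 -> b

Fill CYK table bottom-up, restricted to cells inside w[3..4]:
  [3..3]={T1}  "b"  orig:{}
  [4..4]={T1}  "b"  orig:{}
  [3..4]={A,S}  "bb"

Original NTs in T[3,4] deriving "bb": ["A", "S"]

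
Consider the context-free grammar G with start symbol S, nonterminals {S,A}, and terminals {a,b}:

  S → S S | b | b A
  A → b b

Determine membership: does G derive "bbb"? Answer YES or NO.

CNF form of G:
  S -> S S | T0 A | b
  A -> T0 T0
  T0 -> b

CYK table (by increasing span):
  [0..0]={S,T0}  "b"  orig:{S}
  [1..1]={S,T0}  "b"  orig:{S}
  [2..2]={S,T0}  "b"  orig:{S}
  [0..1]={A,S}  "bb"
  [1..2]={A,S}  "bb"
  [0..2]={S}  "bbb"

S ∈ T[0,2] ⇒ YES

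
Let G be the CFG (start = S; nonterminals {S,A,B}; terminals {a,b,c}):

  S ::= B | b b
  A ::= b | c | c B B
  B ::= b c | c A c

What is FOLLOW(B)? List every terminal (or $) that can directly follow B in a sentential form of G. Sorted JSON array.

Compute FIRST by fixpoint:
round 1:
  A via A→b: +{b}
  A via A→c: +{c}
  B via B→b c: +{b}
  B via B→c A c: +{c}
  S via S→B: +{b,c}
  FIRST(S)={b,c}  FIRST(A)={b,c}  FIRST(B)={b,c}
round 2: (no change)
  FIRST(S)={b,c}  FIRST(A)={b,c}  FIRST(B)={b,c}

FOLLOW iteration:
seed FOLLOW(S) with $
round 1:
  A→c B B: FOLLOW(B) ⊇ FIRST(B) = {b,c}; new: +{b,c}
  B→c A c: FOLLOW(A) ⊇ FIRST(c) = {c}; new: +{c}
  S→B: FOLLOW(B) ⊇ FOLLOW(S) ⊇ {$}; new: +{$}
  FOLLOW(S)={$}  FOLLOW(A)={c}  FOLLOW(B)={$,b,c}
round 2: done
  FOLLOW(S)={$}  FOLLOW(A)={c}  FOLLOW(B)={$,b,c}

FOLLOW(B) = ["$", "b", "c"]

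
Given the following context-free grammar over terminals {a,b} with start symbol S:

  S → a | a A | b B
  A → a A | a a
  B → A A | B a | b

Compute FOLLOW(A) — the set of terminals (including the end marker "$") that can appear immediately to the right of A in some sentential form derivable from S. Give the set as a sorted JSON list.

FIRST sets, iterate to fixpoint:
iter 1:
  A via A→a A: +{a}
  B via B→A A: +{a}
  B via B→b: +{b}
  S via S→a: +{a}
  S via S→b B: +{b}
  S: {a,b}  A: {a}  B: {a,b}
iter 2: (stable)
  S: {a,b}  A: {a}  B: {a,b}

FOLLOW iteration:
initialize: $ ∈ FOLLOW(S)
iter 1:
  B→A A: FOLLOW(A) ⊇ FIRST(A) = {a}; new: +{a}
  B→B a: FOLLOW(B) ⊇ FIRST(a) = {a}; new: +{a}
  S→a A: FOLLOW(A) ⊇ FOLLOW(S) ⊇ {$}; new: +{$}
  S→b B: FOLLOW(B) ⊇ FOLLOW(S) ⊇ {$}; new: +{$}
  S: {$}  A: {$,a}  B: {$,a}
iter 2: done
  S: {$}  A: {$,a}  B: {$,a}

FOLLOW(A) = ["$", "a"]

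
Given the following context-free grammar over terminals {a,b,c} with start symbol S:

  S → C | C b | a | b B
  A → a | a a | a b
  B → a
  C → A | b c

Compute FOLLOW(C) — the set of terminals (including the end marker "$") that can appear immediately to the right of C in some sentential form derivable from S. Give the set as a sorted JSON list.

FIRST iteration:
[1]
  A via A→a: +{a}
  B via B→a: +{a}
  C via C→A: +{a}
  C via C→b c: +{b}
  S via S→C: +{a,b}
  FIRST(S)={a,b}  FIRST(A)={a}  FIRST(B)={a}  FIRST(C)={a,b}
[2] done
  FIRST(S)={a,b}  FIRST(A)={a}  FIRST(B)={a}  FIRST(C)={a,b}

FOLLOW iteration:
seed FOLLOW(S) with $
[1]
  S→C: FOLLOW(C) ⊇ FOLLOW(S) ⊇ {$}; new: +{$}
  S→C b: FOLLOW(C) ⊇ FIRST(b) = {b}; new: +{b}
  S→b B: FOLLOW(B) ⊇ FOLLOW(S) ⊇ {$}; new: +{$}
  S: {$}  A: {}  B: {$}  C: {$,b}
[2]
  C→A: FOLLOW(A) ⊇ FOLLOW(C) ⊇ {$,b}; new: +{$,b}
  S: {$}  A: {$,b}  B: {$}  C: {$,b}
[3] done
  S: {$}  A: {$,b}  B: {$}  C: {$,b}

FOLLOW(C) = ["$", "b"]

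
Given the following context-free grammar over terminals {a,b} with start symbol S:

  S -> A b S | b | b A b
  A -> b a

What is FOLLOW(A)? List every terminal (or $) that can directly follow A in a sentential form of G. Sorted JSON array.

FIRST sets, iterate to fixpoint:
iter 1:
  A via A→b a: +{b}
  S via S→A b S: +{b}
  FIRST[S]={b}  FIRST[A]={b}
iter 2: — fixpoint
  FIRST[S]={b}  FIRST[A]={b}

FOLLOW iteration:
seed FOLLOW(S) with $
iter 1:
  S→A b S: FOLLOW(A) ⊇ FIRST(b) = {b}; new: +{b}
  FOLLOW[S]={$}  FOLLOW[A]={b}
iter 2: done
  FOLLOW[S]={$}  FOLLOW[A]={b}

FOLLOW(A) = ["b"]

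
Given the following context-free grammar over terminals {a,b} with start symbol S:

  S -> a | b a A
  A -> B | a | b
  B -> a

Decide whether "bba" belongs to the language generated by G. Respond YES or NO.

Convert to CNF:
  S -> T0 X2 | a
  A -> a | b
  B -> a
  T0 -> b
  T1 -> a
  X2 -> T1 A

Fill CYK table bottom-up:
  T[0,0] 'b' = {A,T0}  orig:{A}
  T[1,1] 'b' = {A,T0}  orig:{A}
  T[2,2] 'a' = {A,B,S,T1}  orig:{A,B,S}
  T[0,1] 'bb' = ∅
  T[1,2] 'ba' = ∅
  T[0,2] 'bba' = ∅

S ∉ T[0,2] ⇒ NO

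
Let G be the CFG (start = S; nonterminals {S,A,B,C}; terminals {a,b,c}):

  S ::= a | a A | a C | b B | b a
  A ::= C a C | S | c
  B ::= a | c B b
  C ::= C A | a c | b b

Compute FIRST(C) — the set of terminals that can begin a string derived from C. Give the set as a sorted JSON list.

Compute FIRST by fixpoint:
[1]
  A via A→c: +{c}
  B via B→a: +{a}
  B via B→c B b: +{c}
  C via C→a c: +{a}
  C via C→b b: +{b}
  S via S→a: +{a}
  S via S→b B: +{b}
  FIRST[S]={a,b}  FIRST[A]={c}  FIRST[B]={a,c}  FIRST[C]={a,b}
[2]
  A via A→C a C: +{a,b}
  FIRST[S]={a,b}  FIRST[A]={a,b,c}  FIRST[B]={a,c}  FIRST[C]={a,b}
[3] — fixpoint
  FIRST[S]={a,b}  FIRST[A]={a,b,c}  FIRST[B]={a,c}  FIRST[C]={a,b}

FIRST(C) = ["a", "b"]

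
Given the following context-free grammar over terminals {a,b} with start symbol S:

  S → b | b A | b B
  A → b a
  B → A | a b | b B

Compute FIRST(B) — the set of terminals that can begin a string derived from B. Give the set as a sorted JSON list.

Compute FIRST by fixpoint:
iter 1:
  A via A→b a: +{b}
  B via B→A: +{b}
  B via B→a b: +{a}
  S via S→b: +{b}
  S: {b}  A: {b}  B: {a,b}
iter 2: done
  S: {b}  A: {b}  B: {a,b}

FIRST(B) = ["a", "b"]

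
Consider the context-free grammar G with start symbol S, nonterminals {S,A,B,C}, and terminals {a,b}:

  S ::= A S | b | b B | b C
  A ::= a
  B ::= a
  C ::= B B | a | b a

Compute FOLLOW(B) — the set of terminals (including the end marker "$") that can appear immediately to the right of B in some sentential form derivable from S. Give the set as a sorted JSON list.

FIRST iteration:
round 1:
  A via A→a: +{a}
  B via B→a: +{a}
  C via C→B B: +{a}
  C via C→b a: +{b}
  S via S→A S: +{a}
  S via S→b: +{b}
  S: {a,b}  A: {a}  B: {a}  C: {a,b}
round 2: (no change)
  S: {a,b}  A: {a}  B: {a}  C: {a,b}

FOLLOW iteration:
seed FOLLOW(S) with $
round 1:
  C→B B: FOLLOW(B) ⊇ FIRST(B) = {a}; new: +{a}
  S→A S: FOLLOW(A) ⊇ FIRST(S) = {a,b}; new: +{a,b}
  S→b B: FOLLOW(B) ⊇ FOLLOW(S) ⊇ {$}; new: +{$}
  S→b C: FOLLOW(C) ⊇ FOLLOW(S) ⊇ {$}; new: +{$}
  FOLLOW(S)={$}  FOLLOW(A)={a,b}  FOLLOW(B)={$,a}  FOLLOW(C)={$}
round 2: (no change)
  FOLLOW(S)={$}  FOLLOW(A)={a,b}  FOLLOW(B)={$,a}  FOLLOW(C)={$}

FOLLOW(B) = ["$", "a"]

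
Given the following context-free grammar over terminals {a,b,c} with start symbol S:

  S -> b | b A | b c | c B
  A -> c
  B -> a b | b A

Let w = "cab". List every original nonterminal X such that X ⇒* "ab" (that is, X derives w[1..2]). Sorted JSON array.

Convert to CNF:
  S -> T1 A | T1 T2 | T2 B | b
  A -> c
  B -> T0 T1 | T1 A
  T0 -> a
  T1 -> b
  T2 -> c

CYK fill (cells [i..j] with 1 ≤ i ≤ j ≤ 2 only):
  [1..1]={T0}  "a"  orig:{}
  [2..2]={S,T1}  "b"  orig:{S}
  [1..2]={B}  "ab"

Original NTs in T[1,2] deriving "ab": ["B"]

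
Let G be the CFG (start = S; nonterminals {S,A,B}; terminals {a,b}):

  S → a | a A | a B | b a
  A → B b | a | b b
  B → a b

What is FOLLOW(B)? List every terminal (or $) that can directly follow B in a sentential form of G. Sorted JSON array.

Compute FIRST by fixpoint:
[1]
  A via A→a: +{a}
  A via A→b b: +{b}
  B via B→a b: +{a}
  S via S→a: +{a}
  S via S→b a: +{b}
  S: {a,b}  A: {a,b}  B: {a}
[2] — fixpoint
  S: {a,b}  A: {a,b}  B: {a}

FOLLOW iteration:
FOLLOW(S) := {$}
round 1:
  A→B b: FOLLOW(B) ⊇ FIRST(b) = {b}; new: +{b}
  S→a A: FOLLOW(A) ⊇ FOLLOW(S) ⊇ {$}; new: +{$}
  S→a B: FOLLOW(B) ⊇ FOLLOW(S) ⊇ {$}; new: +{$}
  S: {$}  A: {$}  B: {$,b}
round 2: — fixpoint
  S: {$}  A: {$}  B: {$,b}

FOLLOW(B) = ["$", "b"]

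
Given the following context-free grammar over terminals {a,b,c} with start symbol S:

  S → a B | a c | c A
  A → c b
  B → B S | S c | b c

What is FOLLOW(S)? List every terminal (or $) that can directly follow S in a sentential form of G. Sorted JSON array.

Compute FIRST by fixpoint:
[1]
  A via A→c b: +{c}
  B via B→b c: +{b}
  S via S→a B: +{a}
  S via S→c A: +{c}
  S: {a,c}  A: {c}  B: {b}
[2]
  B via B→S c: +{a,c}
  S: {a,c}  A: {c}  B: {a,b,c}
[3] — fixpoint
  S: {a,c}  A: {c}  B: {a,b,c}

Compute FOLLOW by fixpoint:
FOLLOW(S) := {$}
round 1:
  B→B S: FOLLOW(B) ⊇ FIRST(S) = {a,c}; new: +{a,c}
  B→B S: FOLLOW(S) ⊇ FOLLOW(B) ⊇ {a,c}; new: +{a,c}
  S→a B: FOLLOW(B) ⊇ FOLLOW(S) ⊇ {$,a,c}; new: +{$}
  S→c A: FOLLOW(A) ⊇ FOLLOW(S) ⊇ {$,a,c}; new: +{$,a,c}
  FOLLOW[S]={$,a,c}  FOLLOW[A]={$,a,c}  FOLLOW[B]={$,a,c}
round 2: (no change)
  FOLLOW[S]={$,a,c}  FOLLOW[A]={$,a,c}  FOLLOW[B]={$,a,c}

FOLLOW(S) = ["$", "a", "c"]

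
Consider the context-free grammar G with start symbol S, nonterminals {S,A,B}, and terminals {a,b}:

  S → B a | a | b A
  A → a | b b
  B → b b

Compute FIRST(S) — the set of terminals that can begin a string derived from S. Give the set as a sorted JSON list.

FIRST sets, iterate to fixpoint:
pass 1:
  A via A→a: +{a}
  A via A→b b: +{b}
  B via B→b b: +{b}
  S via S→B a: +{b}
  S via S→a: +{a}
  FIRST[S]={a,b}  FIRST[A]={a,b}  FIRST[B]={b}
pass 2: (stable)
  FIRST[S]={a,b}  FIRST[A]={a,b}  FIRST[B]={b}

FIRST(S) = ["a", "b"]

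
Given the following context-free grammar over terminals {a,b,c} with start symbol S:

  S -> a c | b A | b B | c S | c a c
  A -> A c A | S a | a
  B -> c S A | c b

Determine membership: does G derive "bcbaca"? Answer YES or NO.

Convert to CNF:
  S -> T0 S | T0 X5 | T1 T0 | T2 A | T2 B
  A -> A X3 | S T1 | a
  B -> T0 T2 | T0 X4
  T0 -> c
  T1 -> a
  T2 -> b
  X3 -> T0 A
  X4 -> S A
  X5 -> T1 T0

CYK table (by increasing span):
  T[0,0] 'b' = {T2}  orig:{}
  T[1,1] 'c' = {T0}  orig:{}
  T[2,2] 'b' = {T2}  orig:{}
  T[3,3] 'a' = {A,T1}  orig:{A}
  T[4,4] 'c' = {T0}  orig:{}
  T[5,5] 'a' = {A,T1}  orig:{A}
  T[0,1] 'bc' = ∅
  T[1,2] 'cb' = {B}
  T[2,3] 'ba' = {S}
  T[3,4] 'ac' = {S,X5}  orig:{S}
  T[4,5] 'ca' = {X3}  orig:{}
  T[0,2] 'bcb' = {S}
  T[1,3] 'cba' = {S}
  T[2,4] 'bac' = ∅
  T[3,5] 'aca' = {A,X4}  orig:{A}
  T[0,3] 'bcba' = {A,X4}  orig:{A}
  T[1,4] 'cbac' = ∅
  T[2,5] 'baca' = {S}
  T[0,4] 'bcbac' = ∅
  T[1,5] 'cbaca' = {S}
  T[0,5] 'bcbaca' = {A,X4}  orig:{A}

S ∉ T[0,5] ⇒ NO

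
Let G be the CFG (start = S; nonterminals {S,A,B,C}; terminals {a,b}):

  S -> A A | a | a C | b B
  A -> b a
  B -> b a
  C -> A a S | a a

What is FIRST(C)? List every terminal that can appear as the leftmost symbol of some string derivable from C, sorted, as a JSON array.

Compute FIRST by fixpoint:
iter 1:
  A via A→b a: +{b}
  B via B→b a: +{b}
  C via C→A a S: +{b}
  C via C→a a: +{a}
  S via S→A A: +{b}
  S via S→a: +{a}
  FIRST[S]={a,b}  FIRST[A]={b}  FIRST[B]={b}  FIRST[C]={a,b}
iter 2: (no change)
  FIRST[S]={a,b}  FIRST[A]={b}  FIRST[B]={b}  FIRST[C]={a,b}

FIRST(C) = ["a", "b"]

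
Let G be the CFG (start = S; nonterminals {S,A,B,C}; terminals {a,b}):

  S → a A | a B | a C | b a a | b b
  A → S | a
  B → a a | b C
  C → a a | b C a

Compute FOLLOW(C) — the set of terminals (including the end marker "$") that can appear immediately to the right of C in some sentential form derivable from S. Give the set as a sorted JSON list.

FIRST sets, iterate to fixpoint:
round 1:
  A via A→a: +{a}
  B via B→a a: +{a}
  B via B→b C: +{b}
  C via C→a a: +{a}
  C via C→b C a: +{b}
  S via S→a A: +{a}
  S via S→b a a: +{b}
  FIRST[S]={a,b}  FIRST[A]={a}  FIRST[B]={a,b}  FIRST[C]={a,b}
round 2:
  A via A→S: +{b}
  FIRST[S]={a,b}  FIRST[A]={a,b}  FIRST[B]={a,b}  FIRST[C]={a,b}
round 3: (stable)
  FIRST[S]={a,b}  FIRST[A]={a,b}  FIRST[B]={a,b}  FIRST[C]={a,b}

FOLLOW sets:
seed FOLLOW(S) with $
pass 1:
  C→b C a: FOLLOW(C) ⊇ FIRST(a) = {a}; new: +{a}
  S→a A: FOLLOW(A) ⊇ FOLLOW(S) ⊇ {$}; new: +{$}
  S→a B: FOLLOW(B) ⊇ FOLLOW(S) ⊇ {$}; new: +{$}
  S→a C: FOLLOW(C) ⊇ FOLLOW(S) ⊇ {$}; new: +{$}
  S: {$}  A: {$}  B: {$}  C: {$,a}
pass 2: — fixpoint
  S: {$}  A: {$}  B: {$}  C: {$,a}

FOLLOW(C) = ["$", "a"]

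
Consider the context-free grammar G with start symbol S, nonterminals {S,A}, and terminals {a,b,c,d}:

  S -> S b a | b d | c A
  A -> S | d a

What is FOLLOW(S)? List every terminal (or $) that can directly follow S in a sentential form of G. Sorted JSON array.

Compute FIRST by fixpoint:
iter 1:
  A via A→d a: +{d}
  S via S→b d: +{b}
  S via S→c A: +{c}
  FIRST[S]={b,c}  FIRST[A]={d}
iter 2:
  A via A→S: +{b,c}
  FIRST[S]={b,c}  FIRST[A]={b,c,d}
iter 3: done
  FIRST[S]={b,c}  FIRST[A]={b,c,d}

FOLLOW sets:
seed FOLLOW(S) with $
[1]
  S→S b a: FOLLOW(S) ⊇ FIRST(b) = {b}; new: +{b}
  S→c A: FOLLOW(A) ⊇ FOLLOW(S) ⊇ {$,b}; new: +{$,b}
  S: {$,b}  A: {$,b}
[2] (stable)
  S: {$,b}  A: {$,b}

FOLLOW(S) = ["$", "b"]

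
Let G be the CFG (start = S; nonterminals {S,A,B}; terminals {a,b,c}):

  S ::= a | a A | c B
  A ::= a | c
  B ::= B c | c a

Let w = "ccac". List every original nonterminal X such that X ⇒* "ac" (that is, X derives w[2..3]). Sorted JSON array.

CNF form of G:
  S -> T0 B | T1 A | a
  A -> a | c
  B -> B T0 | T0 T1
  T0 -> c
  T1 -> a

CYK fill (cells [i..j] with 2 ≤ i ≤ j ≤ 3 only):
  T[2,2] 'a' = {A,S,T1}  orig:{A,S}
  T[3,3] 'c' = {A,T0}  orig:{A}
  T[2,3] 'ac' = {S}

Original NTs in T[2,3] deriving "ac": ["S"]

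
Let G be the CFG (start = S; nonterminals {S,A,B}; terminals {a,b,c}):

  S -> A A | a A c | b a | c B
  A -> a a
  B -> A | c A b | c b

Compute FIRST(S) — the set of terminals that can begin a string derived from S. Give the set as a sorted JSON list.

Compute FIRST by fixpoint:
iter 1:
  A via A→a a: +{a}
  B via B→A: +{a}
  B via B→c A b: +{c}
  S via S→A A: +{a}
  S via S→b a: +{b}
  S via S→c B: +{c}
  FIRST(S)={a,b,c}  FIRST(A)={a}  FIRST(B)={a,c}
iter 2: (stable)
  FIRST(S)={a,b,c}  FIRST(A)={a}  FIRST(B)={a,c}

FIRST(S) = ["a", "b", "c"]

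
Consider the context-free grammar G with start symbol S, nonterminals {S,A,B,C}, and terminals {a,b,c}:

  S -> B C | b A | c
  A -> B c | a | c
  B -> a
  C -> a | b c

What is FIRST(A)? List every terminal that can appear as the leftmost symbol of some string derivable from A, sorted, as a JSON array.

Compute FIRST by fixpoint:
pass 1:
  A via A→a: +{a}
  A via A→c: +{c}
  B via B→a: +{a}
  C via C→a: +{a}
  C via C→b c: +{b}
  S via S→B C: +{a}
  S via S→b A: +{b}
  S via S→c: +{c}
  FIRST(S)={a,b,c}  FIRST(A)={a,c}  FIRST(B)={a}  FIRST(C)={a,b}
pass 2: (stable)
  FIRST(S)={a,b,c}  FIRST(A)={a,c}  FIRST(B)={a}  FIRST(C)={a,b}

FIRST(A) = ["a", "c"]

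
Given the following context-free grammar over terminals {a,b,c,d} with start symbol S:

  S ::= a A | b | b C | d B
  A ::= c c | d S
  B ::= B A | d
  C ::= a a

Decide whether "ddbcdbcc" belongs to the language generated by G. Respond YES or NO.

CNF form of G:
  S -> T1 B | T2 A | T3 C | b
  A -> T0 T0 | T1 S
  B -> B A | d
  C -> T2 T2
  T0 -> c
  T1 -> d
  T2 -> a
  T3 -> b

CYK fill:
  cell(0,0) d: {B,T1}  orig:{B}
  cell(1,1) d: {B,T1}  orig:{B}
  cell(2,2) b: {S,T3}  orig:{S}
  cell(3,3) c: {T0}  orig:{}
  cell(4,4) d: {B,T1}  orig:{B}
  cell(5,5) b: {S,T3}  orig:{S}
  cell(6,6) c: {T0}  orig:{}
  cell(7,7) c: {T0}  orig:{}
  cell(0,1) dd: {S}
  cell(1,2) db: {A}
  cell(2,3) bc: ∅
  cell(3,4) cd: ∅
  cell(4,5) db: {A}
  cell(5,6) bc: ∅
  cell(6,7) cc: {A}
  cell(0,2) ddb: {B}
  cell(1,3) dbc: ∅
  cell(2,4) bcd: ∅
  cell(3,5) cdb: ∅
  cell(4,6) dbc: ∅
  cell(5,7) bcc: ∅
  cell(0,3) ddbc: ∅
  cell(1,4) dbcd: ∅
  cell(2,5) bcdb: ∅
  cell(3,6) cdbc: ∅
  cell(4,7) dbcc: ∅
  cell(0,4) ddbcd: ∅
  cell(1,5) dbcdb: ∅
  cell(2,6) bcdbc: ∅
  cell(3,7) cdbcc: ∅
  cell(0,5) ddbcdb: ∅
  cell(1,6) dbcdbc: ∅
  cell(2,7) bcdbcc: ∅
  cell(0,6) ddbcdbc: ∅
  cell(1,7) dbcdbcc: ∅
  cell(0,7) ddbcdbcc: ∅

S ∉ T[0,7] ⇒ NO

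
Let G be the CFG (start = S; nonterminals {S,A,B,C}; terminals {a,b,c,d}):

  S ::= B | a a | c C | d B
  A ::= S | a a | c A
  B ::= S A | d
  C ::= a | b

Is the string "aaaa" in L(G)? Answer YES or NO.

CNF form of G:
  S -> S A | T0 T0 | T1 C | T2 B | d
  A -> S A | T0 T0 | T1 A | T1 C | T2 B | d
  B -> S A | d
  C -> a | b
  T0 -> a
  T1 -> c
  T2 -> d

CYK fill:
  [0..0]={C,T0}  "a"  orig:{C}
  [1..1]={C,T0}  "a"  orig:{C}
  [2..2]={C,T0}  "a"  orig:{C}
  [3..3]={C,T0}  "a"  orig:{C}
  [0..1]={A,S}  "aa"
  [1..2]={A,S}  "aa"
  [2..3]={A,S}  "aa"
  [0..2]=∅  "aaa"
  [1..3]=∅  "aaa"
  [0..3]={A,B,S}  "aaaa"

S ∈ T[0,3] ⇒ YES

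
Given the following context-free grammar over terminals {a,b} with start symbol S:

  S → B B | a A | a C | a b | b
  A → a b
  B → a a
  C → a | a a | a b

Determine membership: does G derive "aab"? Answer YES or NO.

Convert to CNF:
  S -> B B | T0 A | T0 C | T0 T1 | b
  A -> T0 T1
  B -> T0 T0
  C -> T0 T0 | T0 T1 | a
  T0 -> a
  T1 -> b

CYK fill:
  [0..0]={C,T0}  "a"  orig:{C}
  [1..1]={C,T0}  "a"  orig:{C}
  [2..2]={S,T1}  "b"  orig:{S}
  [0..1]={B,C,S}  "aa"
  [1..2]={A,C,S}  "ab"
  [0..2]={S}  "aab"

S ∈ T[0,2] ⇒ YES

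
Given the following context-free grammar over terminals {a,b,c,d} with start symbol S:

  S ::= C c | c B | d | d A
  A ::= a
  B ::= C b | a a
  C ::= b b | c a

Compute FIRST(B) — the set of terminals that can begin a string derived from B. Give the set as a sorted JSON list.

Compute FIRST by fixpoint:
round 1:
  A via A→a: +{a}
  B via B→a a: +{a}
  C via C→b b: +{b}
  C via C→c a: +{c}
  S via S→C c: +{b,c}
  S via S→d: +{d}
  FIRST[S]={b,c,d}  FIRST[A]={a}  FIRST[B]={a}  FIRST[C]={b,c}
round 2:
  B via B→C b: +{b,c}
  FIRST[S]={b,c,d}  FIRST[A]={a}  FIRST[B]={a,b,c}  FIRST[C]={b,c}
round 3: (stable)
  FIRST[S]={b,c,d}  FIRST[A]={a}  FIRST[B]={a,b,c}  FIRST[C]={b,c}

FIRST(B) = ["a", "b", "c"]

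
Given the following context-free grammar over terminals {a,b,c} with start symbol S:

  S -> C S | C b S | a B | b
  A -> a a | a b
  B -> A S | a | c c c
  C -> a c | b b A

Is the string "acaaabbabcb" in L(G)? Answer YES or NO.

Convert to CNF:
  S -> C S | C X5 | T0 B | b
  A -> T0 T0 | T0 T1
  B -> A S | T2 X3 | a
  C -> T0 T2 | T1 X4
  T0 -> a
  T1 -> b
  T2 -> c
  X3 -> T2 T2
  X4 -> T1 A
  X5 -> T1 S

CYK table (by increasing span):
  cell(0,0) a: {B,T0}  orig:{B}
  cell(1,1) c: {T2}  orig:{}
  cell(2,2) a: {B,T0}  orig:{B}
  cell(3,3) a: {B,T0}  orig:{B}
  cell(4,4) a: {B,T0}  orig:{B}
  cell(5,5) b: {S,T1}  orig:{S}
  cell(6,6) b: {S,T1}  orig:{S}
  cell(7,7) a: {B,T0}  orig:{B}
  cell(8,8) b: {S,T1}  orig:{S}
  cell(9,9) c: {T2}  orig:{}
  cell(10,10) b: {S,T1}  orig:{S}
  cell(0,1) ac: {C}
  cell(1,2) ca: ∅
  cell(2,3) aa: {A,S}
  cell(3,4) aa: {A,S}
  cell(4,5) ab: {A}
  cell(5,6) bb: {X5}  orig:{}
  cell(6,7) ba: ∅
  cell(7,8) ab: {A}
  cell(8,9) bc: ∅
  cell(9,10) cb: ∅
  cell(0,2) aca: ∅
  cell(1,3) caa: ∅
  cell(2,4) aaa: ∅
  cell(3,5) aab: {B}
  cell(4,6) abb: {B}
  cell(5,7) bba: ∅
  cell(6,8) bab: {X4}  orig:{}
  cell(7,9) abc: ∅
  cell(8,10) bcb: ∅
  cell(0,3) acaa: {S}
  cell(1,4) caaa: ∅
  cell(2,5) aaab: {S}
  cell(3,6) aabb: {S}
  cell(4,7) abba: ∅
  cell(5,8) bbab: {C}
  cell(6,9) babc: ∅
  cell(7,10) abcb: ∅
  cell(0,4) acaaa: ∅
  cell(1,5) caaab: ∅
  cell(2,6) aaabb: ∅
  cell(3,7) aabba: ∅
  cell(4,8) abbab: ∅
  cell(5,9) bbabc: ∅
  cell(6,10) babcb: ∅
  cell(0,5) acaaab: {S}
  cell(1,6) caaabb: ∅
  cell(2,7) aaabba: ∅
  cell(3,8) aabbab: ∅
  cell(4,9) abbabc: ∅
  cell(5,10) bbabcb: ∅
  cell(0,6) acaaabb: ∅
  cell(1,7) caaabba: ∅
  cell(2,8) aaabbab: ∅
  cell(3,9) aabbabc: ∅
  cell(4,10) abbabcb: ∅
  cell(0,7) acaaabba: ∅
  cell(1,8) caaabbab: ∅
  cell(2,9) aaabbabc: ∅
  cell(3,10) aabbabcb: ∅
  cell(0,8) acaaabbab: ∅
  cell(1,9) caaabbabc: ∅
  cell(2,10) aaabbabcb: ∅
  cell(0,9) acaaabbabc: ∅
  cell(1,10) caaabbabcb: ∅
  cell(0,10) acaaabbabcb: ∅

S ∉ T[0,10] ⇒ NO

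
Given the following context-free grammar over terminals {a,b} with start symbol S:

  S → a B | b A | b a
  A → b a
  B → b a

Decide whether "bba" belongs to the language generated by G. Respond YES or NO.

CNF form of G:
  S -> T0 A | T0 T1 | T1 B
  A -> T0 T1
  B -> T0 T1
  T0 -> b
  T1 -> a

CYK fill:
  T[0,0] 'b' = {T0}  orig:{}
  T[1,1] 'b' = {T0}  orig:{}
  T[2,2] 'a' = {T1}  orig:{}
  T[0,1] 'bb' = ∅
  T[1,2] 'ba' = {A,B,S}
  T[0,2] 'bba' = {S}

S ∈ T[0,2] ⇒ YES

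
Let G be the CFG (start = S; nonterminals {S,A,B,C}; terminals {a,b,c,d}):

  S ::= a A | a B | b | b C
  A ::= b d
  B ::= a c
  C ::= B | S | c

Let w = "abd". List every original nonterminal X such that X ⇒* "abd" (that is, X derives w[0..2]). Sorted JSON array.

CNF form of G:
  S -> T0 C | T2 A | T2 B | b
  A -> T0 T1
  B -> T2 T3
  C -> T0 C | T2 A | T2 B | T2 T3 | b | c
  T0 -> b
  T1 -> d
  T2 -> a
  T3 -> c

Fill CYK table bottom-up, restricted to cells inside w[0..2]:
  [0..0]={T2}  "a"  orig:{}
  [1..1]={C,S,T0}  "b"  orig:{C,S}
  [2..2]={T1}  "d"  orig:{}
  [0..1]=∅  "ab"
  [1..2]={A}  "bd"
  [0..2]={C,S}  "abd"

Original NTs in T[0,2] deriving "abd": ["C", "S"]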